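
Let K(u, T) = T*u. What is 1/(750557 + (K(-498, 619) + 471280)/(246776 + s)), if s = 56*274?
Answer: 131060/98368081929 ≈ 1.3323e-6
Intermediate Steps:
s = 15344
1/(750557 + (K(-498, 619) + 471280)/(246776 + s)) = 1/(750557 + (619*(-498) + 471280)/(246776 + 15344)) = 1/(750557 + (-308262 + 471280)/262120) = 1/(750557 + 163018*(1/262120)) = 1/(750557 + 81509/131060) = 1/(98368081929/131060) = 131060/98368081929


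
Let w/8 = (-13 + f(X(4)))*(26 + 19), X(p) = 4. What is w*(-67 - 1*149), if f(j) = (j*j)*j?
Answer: -3965760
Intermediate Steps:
f(j) = j³ (f(j) = j²*j = j³)
w = 18360 (w = 8*((-13 + 4³)*(26 + 19)) = 8*((-13 + 64)*45) = 8*(51*45) = 8*2295 = 18360)
w*(-67 - 1*149) = 18360*(-67 - 1*149) = 18360*(-67 - 149) = 18360*(-216) = -3965760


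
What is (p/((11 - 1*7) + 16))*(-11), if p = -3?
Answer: 33/20 ≈ 1.6500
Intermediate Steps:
(p/((11 - 1*7) + 16))*(-11) = -3/((11 - 1*7) + 16)*(-11) = -3/((11 - 7) + 16)*(-11) = -3/(4 + 16)*(-11) = -3/20*(-11) = 33/20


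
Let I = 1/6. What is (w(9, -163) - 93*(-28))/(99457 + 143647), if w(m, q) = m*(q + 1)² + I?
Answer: 1432801/1458624 ≈ 0.98230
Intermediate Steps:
I = ⅙ ≈ 0.16667
w(m, q) = ⅙ + m*(1 + q)² (w(m, q) = m*(q + 1)² + ⅙ = m*(1 + q)² + ⅙ = ⅙ + m*(1 + q)²)
(w(9, -163) - 93*(-28))/(99457 + 143647) = ((⅙ + 9*(1 - 163)²) - 93*(-28))/(99457 + 143647) = ((⅙ + 9*(-162)²) + 2604)/243104 = ((⅙ + 9*26244) + 2604)*(1/243104) = ((⅙ + 236196) + 2604)*(1/243104) = (1417177/6 + 2604)*(1/243104) = (1432801/6)*(1/243104) = 1432801/1458624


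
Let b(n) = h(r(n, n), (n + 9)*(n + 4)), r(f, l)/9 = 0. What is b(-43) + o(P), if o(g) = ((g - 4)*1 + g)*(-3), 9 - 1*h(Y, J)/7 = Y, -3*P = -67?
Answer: -59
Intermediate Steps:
P = 67/3 (P = -⅓*(-67) = 67/3 ≈ 22.333)
r(f, l) = 0 (r(f, l) = 9*0 = 0)
h(Y, J) = 63 - 7*Y
o(g) = 12 - 6*g (o(g) = ((-4 + g)*1 + g)*(-3) = ((-4 + g) + g)*(-3) = (-4 + 2*g)*(-3) = 12 - 6*g)
b(n) = 63 (b(n) = 63 - 7*0 = 63 + 0 = 63)
b(-43) + o(P) = 63 + (12 - 6*67/3) = 63 + (12 - 134) = 63 - 122 = -59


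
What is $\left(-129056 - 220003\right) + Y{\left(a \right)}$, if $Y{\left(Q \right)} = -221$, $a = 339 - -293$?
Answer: $-349280$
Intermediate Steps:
$a = 632$ ($a = 339 + 293 = 632$)
$\left(-129056 - 220003\right) + Y{\left(a \right)} = \left(-129056 - 220003\right) - 221 = -349059 - 221 = -349280$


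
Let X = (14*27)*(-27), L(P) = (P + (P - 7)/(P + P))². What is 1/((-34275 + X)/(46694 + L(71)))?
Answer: -261119783/224228721 ≈ -1.1645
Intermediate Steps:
L(P) = (P + (-7 + P)/(2*P))² (L(P) = (P + (-7 + P)/((2*P)))² = (P + (-7 + P)*(1/(2*P)))² = (P + (-7 + P)/(2*P))²)
X = -10206 (X = 378*(-27) = -10206)
1/((-34275 + X)/(46694 + L(71))) = 1/((-34275 - 10206)/(46694 + (¼)*(-7 + 71 + 2*71²)²/71²)) = 1/(-44481/(46694 + (¼)*(1/5041)*(-7 + 71 + 2*5041)²)) = 1/(-44481/(46694 + (¼)*(1/5041)*(-7 + 71 + 10082)²)) = 1/(-44481/(46694 + (¼)*(1/5041)*10146²)) = 1/(-44481/(46694 + (¼)*(1/5041)*102941316)) = 1/(-44481/(46694 + 25735329/5041)) = 1/(-44481/261119783/5041) = 1/(-44481*5041/261119783) = 1/(-224228721/261119783) = -261119783/224228721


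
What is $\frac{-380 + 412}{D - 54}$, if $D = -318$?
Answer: $- \frac{8}{93} \approx -0.086022$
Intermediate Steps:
$\frac{-380 + 412}{D - 54} = \frac{-380 + 412}{-318 - 54} = \frac{32}{-372} = 32 \left(- \frac{1}{372}\right) = - \frac{8}{93}$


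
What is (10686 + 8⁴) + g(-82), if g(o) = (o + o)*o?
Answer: 28230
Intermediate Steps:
g(o) = 2*o² (g(o) = (2*o)*o = 2*o²)
(10686 + 8⁴) + g(-82) = (10686 + 8⁴) + 2*(-82)² = (10686 + 4096) + 2*6724 = 14782 + 13448 = 28230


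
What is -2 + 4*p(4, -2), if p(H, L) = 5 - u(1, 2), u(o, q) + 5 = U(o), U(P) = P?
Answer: 34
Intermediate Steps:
u(o, q) = -5 + o
p(H, L) = 9 (p(H, L) = 5 - (-5 + 1) = 5 - 1*(-4) = 5 + 4 = 9)
-2 + 4*p(4, -2) = -2 + 4*9 = -2 + 36 = 34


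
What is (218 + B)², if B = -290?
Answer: 5184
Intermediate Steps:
(218 + B)² = (218 - 290)² = (-72)² = 5184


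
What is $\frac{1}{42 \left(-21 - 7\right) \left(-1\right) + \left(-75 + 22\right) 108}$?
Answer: $- \frac{1}{4548} \approx -0.00021988$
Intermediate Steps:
$\frac{1}{42 \left(-21 - 7\right) \left(-1\right) + \left(-75 + 22\right) 108} = \frac{1}{42 \left(-28\right) \left(-1\right) - 5724} = \frac{1}{\left(-1176\right) \left(-1\right) - 5724} = \frac{1}{1176 - 5724} = \frac{1}{-4548} = - \frac{1}{4548}$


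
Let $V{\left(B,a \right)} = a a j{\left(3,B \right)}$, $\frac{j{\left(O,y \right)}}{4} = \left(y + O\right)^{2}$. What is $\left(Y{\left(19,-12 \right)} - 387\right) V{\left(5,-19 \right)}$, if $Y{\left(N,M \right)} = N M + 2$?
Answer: $-56651008$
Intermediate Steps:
$j{\left(O,y \right)} = 4 \left(O + y\right)^{2}$ ($j{\left(O,y \right)} = 4 \left(y + O\right)^{2} = 4 \left(O + y\right)^{2}$)
$Y{\left(N,M \right)} = 2 + M N$ ($Y{\left(N,M \right)} = M N + 2 = 2 + M N$)
$V{\left(B,a \right)} = 4 a^{2} \left(3 + B\right)^{2}$ ($V{\left(B,a \right)} = a a 4 \left(3 + B\right)^{2} = a^{2} \cdot 4 \left(3 + B\right)^{2} = 4 a^{2} \left(3 + B\right)^{2}$)
$\left(Y{\left(19,-12 \right)} - 387\right) V{\left(5,-19 \right)} = \left(\left(2 - 228\right) - 387\right) 4 \left(-19\right)^{2} \left(3 + 5\right)^{2} = \left(\left(2 - 228\right) - 387\right) 4 \cdot 361 \cdot 8^{2} = \left(-226 - 387\right) 4 \cdot 361 \cdot 64 = \left(-613\right) 92416 = -56651008$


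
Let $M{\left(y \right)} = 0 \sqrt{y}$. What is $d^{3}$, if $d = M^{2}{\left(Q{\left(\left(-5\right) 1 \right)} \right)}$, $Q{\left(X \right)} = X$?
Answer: $0$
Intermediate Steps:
$M{\left(y \right)} = 0$
$d = 0$ ($d = 0^{2} = 0$)
$d^{3} = 0^{3} = 0$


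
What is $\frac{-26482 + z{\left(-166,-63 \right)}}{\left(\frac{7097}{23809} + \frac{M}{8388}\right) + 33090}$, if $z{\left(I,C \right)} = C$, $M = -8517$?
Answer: $- \frac{1767099694380}{2202752358221} \approx -0.80222$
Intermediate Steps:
$\frac{-26482 + z{\left(-166,-63 \right)}}{\left(\frac{7097}{23809} + \frac{M}{8388}\right) + 33090} = \frac{-26482 - 63}{\left(\frac{7097}{23809} - \frac{8517}{8388}\right) + 33090} = - \frac{26545}{\left(7097 \cdot \frac{1}{23809} - \frac{2839}{2796}\right) + 33090} = - \frac{26545}{\left(\frac{7097}{23809} - \frac{2839}{2796}\right) + 33090} = - \frac{26545}{- \frac{47750539}{66569964} + 33090} = - \frac{26545}{\frac{2202752358221}{66569964}} = \left(-26545\right) \frac{66569964}{2202752358221} = - \frac{1767099694380}{2202752358221}$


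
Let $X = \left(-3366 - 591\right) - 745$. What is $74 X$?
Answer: $-347948$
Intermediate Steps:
$X = -4702$ ($X = -3957 - 745 = -4702$)
$74 X = 74 \left(-4702\right) = -347948$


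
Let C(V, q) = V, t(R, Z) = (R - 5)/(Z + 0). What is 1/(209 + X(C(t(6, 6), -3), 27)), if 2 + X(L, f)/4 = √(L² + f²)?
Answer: 1809/258629 - 6*√26245/258629 ≈ 0.0032362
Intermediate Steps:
t(R, Z) = (-5 + R)/Z
X(L, f) = -8 + 4*√(L² + f²)
1/(209 + X(C(t(6, 6), -3), 27)) = 1/(209 + (-8 + 4*√(((-5 + 6)/6)² + 27²))) = 1/(209 + (-8 + 4*√(((⅙)*1)² + 729))) = 1/(209 + (-8 + 4*√((⅙)² + 729))) = 1/(209 + (-8 + 4*√(1/36 + 729))) = 1/(209 + (-8 + 4*√(26245/36))) = 1/(209 + (-8 + 4*(√26245/6))) = 1/(209 + (-8 + 2*√26245/3)) = 1/(201 + 2*√26245/3)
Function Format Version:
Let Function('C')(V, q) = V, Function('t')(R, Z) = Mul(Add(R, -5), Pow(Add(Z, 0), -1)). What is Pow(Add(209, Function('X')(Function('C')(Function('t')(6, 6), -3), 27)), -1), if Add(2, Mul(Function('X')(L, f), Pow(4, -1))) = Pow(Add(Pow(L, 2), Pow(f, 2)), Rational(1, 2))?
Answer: Add(Rational(1809, 258629), Mul(Rational(-6, 258629), Pow(26245, Rational(1, 2)))) ≈ 0.0032362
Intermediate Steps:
Function('t')(R, Z) = Mul(Pow(Z, -1), Add(-5, R)) (Function('t')(R, Z) = Mul(Add(-5, R), Pow(Z, -1)) = Mul(Pow(Z, -1), Add(-5, R)))
Function('X')(L, f) = Add(-8, Mul(4, Pow(Add(Pow(L, 2), Pow(f, 2)), Rational(1, 2))))
Pow(Add(209, Function('X')(Function('C')(Function('t')(6, 6), -3), 27)), -1) = Pow(Add(209, Add(-8, Mul(4, Pow(Add(Pow(Mul(Pow(6, -1), Add(-5, 6)), 2), Pow(27, 2)), Rational(1, 2))))), -1) = Pow(Add(209, Add(-8, Mul(4, Pow(Add(Pow(Mul(Rational(1, 6), 1), 2), 729), Rational(1, 2))))), -1) = Pow(Add(209, Add(-8, Mul(4, Pow(Add(Pow(Rational(1, 6), 2), 729), Rational(1, 2))))), -1) = Pow(Add(209, Add(-8, Mul(4, Pow(Add(Rational(1, 36), 729), Rational(1, 2))))), -1) = Pow(Add(209, Add(-8, Mul(4, Pow(Rational(26245, 36), Rational(1, 2))))), -1) = Pow(Add(209, Add(-8, Mul(4, Mul(Rational(1, 6), Pow(26245, Rational(1, 2)))))), -1) = Pow(Add(209, Add(-8, Mul(Rational(2, 3), Pow(26245, Rational(1, 2))))), -1) = Pow(Add(201, Mul(Rational(2, 3), Pow(26245, Rational(1, 2)))), -1)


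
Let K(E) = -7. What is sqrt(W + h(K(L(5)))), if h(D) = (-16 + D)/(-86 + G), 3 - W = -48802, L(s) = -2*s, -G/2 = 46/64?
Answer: 3*sqrt(10613523293)/1399 ≈ 220.92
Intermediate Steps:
G = -23/16 (G = -92/64 = -2*23/32 = -23/16 ≈ -1.4375)
W = 48805 (W = 3 - 1*(-48802) = 3 + 48802 = 48805)
h(D) = 256/1399 - 16*D/1399 (h(D) = (-16 + D)/(-86 - 23/16) = (-16 + D)/(-1399/16) = (-16 + D)*(-16/1399) = 256/1399 - 16*D/1399)
sqrt(W + h(K(L(5)))) = sqrt(48805 + (256/1399 - 16/1399*(-7))) = sqrt(48805 + (256/1399 + 112/1399)) = sqrt(48805 + 368/1399) = sqrt(68278563/1399) = 3*sqrt(10613523293)/1399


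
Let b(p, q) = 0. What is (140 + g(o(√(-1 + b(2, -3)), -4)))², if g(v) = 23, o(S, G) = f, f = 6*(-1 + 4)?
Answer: 26569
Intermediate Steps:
f = 18 (f = 6*3 = 18)
o(S, G) = 18
(140 + g(o(√(-1 + b(2, -3)), -4)))² = (140 + 23)² = 163² = 26569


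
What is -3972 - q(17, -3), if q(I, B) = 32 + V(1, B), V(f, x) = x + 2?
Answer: -4003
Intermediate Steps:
V(f, x) = 2 + x
q(I, B) = 34 + B (q(I, B) = 32 + (2 + B) = 34 + B)
-3972 - q(17, -3) = -3972 - (34 - 3) = -3972 - 1*31 = -3972 - 31 = -4003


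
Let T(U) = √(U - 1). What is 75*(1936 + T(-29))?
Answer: 145200 + 75*I*√30 ≈ 1.452e+5 + 410.79*I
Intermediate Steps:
T(U) = √(-1 + U)
75*(1936 + T(-29)) = 75*(1936 + √(-1 - 29)) = 75*(1936 + √(-30)) = 75*(1936 + I*√30) = 145200 + 75*I*√30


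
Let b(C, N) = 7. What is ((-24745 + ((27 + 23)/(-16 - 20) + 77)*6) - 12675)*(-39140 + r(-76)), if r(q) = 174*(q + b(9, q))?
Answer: 5672040254/3 ≈ 1.8907e+9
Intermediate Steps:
r(q) = 1218 + 174*q (r(q) = 174*(q + 7) = 174*(7 + q) = 1218 + 174*q)
((-24745 + ((27 + 23)/(-16 - 20) + 77)*6) - 12675)*(-39140 + r(-76)) = ((-24745 + ((27 + 23)/(-16 - 20) + 77)*6) - 12675)*(-39140 + (1218 + 174*(-76))) = ((-24745 + (50/(-36) + 77)*6) - 12675)*(-39140 + (1218 - 13224)) = ((-24745 + (50*(-1/36) + 77)*6) - 12675)*(-39140 - 12006) = ((-24745 + (-25/18 + 77)*6) - 12675)*(-51146) = ((-24745 + (1361/18)*6) - 12675)*(-51146) = ((-24745 + 1361/3) - 12675)*(-51146) = (-72874/3 - 12675)*(-51146) = -110899/3*(-51146) = 5672040254/3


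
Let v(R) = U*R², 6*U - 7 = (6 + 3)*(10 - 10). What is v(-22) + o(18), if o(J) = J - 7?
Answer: 1727/3 ≈ 575.67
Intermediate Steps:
o(J) = -7 + J
U = 7/6 (U = 7/6 + ((6 + 3)*(10 - 10))/6 = 7/6 + (9*0)/6 = 7/6 + (⅙)*0 = 7/6 + 0 = 7/6 ≈ 1.1667)
v(R) = 7*R²/6
v(-22) + o(18) = (7/6)*(-22)² + (-7 + 18) = (7/6)*484 + 11 = 1694/3 + 11 = 1727/3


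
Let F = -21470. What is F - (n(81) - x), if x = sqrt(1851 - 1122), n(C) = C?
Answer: -21524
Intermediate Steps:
x = 27 (x = sqrt(729) = 27)
F - (n(81) - x) = -21470 - (81 - 1*27) = -21470 - (81 - 27) = -21470 - 1*54 = -21470 - 54 = -21524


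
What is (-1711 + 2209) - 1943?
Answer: -1445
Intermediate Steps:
(-1711 + 2209) - 1943 = 498 - 1943 = -1445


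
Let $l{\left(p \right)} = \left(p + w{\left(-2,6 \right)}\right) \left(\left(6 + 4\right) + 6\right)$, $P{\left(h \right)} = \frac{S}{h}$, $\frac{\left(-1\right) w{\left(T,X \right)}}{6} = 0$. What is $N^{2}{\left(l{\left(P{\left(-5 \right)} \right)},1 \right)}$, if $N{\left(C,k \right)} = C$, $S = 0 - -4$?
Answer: $\frac{4096}{25} \approx 163.84$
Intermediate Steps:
$w{\left(T,X \right)} = 0$ ($w{\left(T,X \right)} = \left(-6\right) 0 = 0$)
$S = 4$ ($S = 0 + 4 = 4$)
$P{\left(h \right)} = \frac{4}{h}$
$l{\left(p \right)} = 16 p$ ($l{\left(p \right)} = \left(p + 0\right) \left(\left(6 + 4\right) + 6\right) = p \left(10 + 6\right) = p 16 = 16 p$)
$N^{2}{\left(l{\left(P{\left(-5 \right)} \right)},1 \right)} = \left(16 \frac{4}{-5}\right)^{2} = \left(16 \cdot 4 \left(- \frac{1}{5}\right)\right)^{2} = \left(16 \left(- \frac{4}{5}\right)\right)^{2} = \left(- \frac{64}{5}\right)^{2} = \frac{4096}{25}$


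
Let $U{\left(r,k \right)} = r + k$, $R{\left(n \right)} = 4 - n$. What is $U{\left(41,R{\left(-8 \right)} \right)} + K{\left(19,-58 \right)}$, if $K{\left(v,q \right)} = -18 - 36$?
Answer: $-1$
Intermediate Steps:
$K{\left(v,q \right)} = -54$ ($K{\left(v,q \right)} = -18 - 36 = -54$)
$U{\left(r,k \right)} = k + r$
$U{\left(41,R{\left(-8 \right)} \right)} + K{\left(19,-58 \right)} = \left(\left(4 - -8\right) + 41\right) - 54 = \left(\left(4 + 8\right) + 41\right) - 54 = \left(12 + 41\right) - 54 = 53 - 54 = -1$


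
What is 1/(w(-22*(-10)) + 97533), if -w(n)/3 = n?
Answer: 1/96873 ≈ 1.0323e-5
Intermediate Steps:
w(n) = -3*n
1/(w(-22*(-10)) + 97533) = 1/(-(-66)*(-10) + 97533) = 1/(-3*220 + 97533) = 1/(-660 + 97533) = 1/96873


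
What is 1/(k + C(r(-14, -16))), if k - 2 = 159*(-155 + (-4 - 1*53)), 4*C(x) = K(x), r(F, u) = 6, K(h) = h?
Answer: -2/67409 ≈ -2.9670e-5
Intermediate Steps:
C(x) = x/4
k = -33706 (k = 2 + 159*(-155 + (-4 - 1*53)) = 2 + 159*(-155 + (-4 - 53)) = 2 + 159*(-155 - 57) = 2 + 159*(-212) = 2 - 33708 = -33706)
1/(k + C(r(-14, -16))) = 1/(-33706 + (1/4)*6) = 1/(-33706 + 3/2) = 1/(-67409/2) = -2/67409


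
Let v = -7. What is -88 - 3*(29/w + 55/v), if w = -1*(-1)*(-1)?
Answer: 158/7 ≈ 22.571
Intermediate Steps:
w = -1 (w = 1*(-1) = -1)
-88 - 3*(29/w + 55/v) = -88 - 3*(29/(-1) + 55/(-7)) = -88 - 3*(29*(-1) + 55*(-⅐)) = -88 - 3*(-29 - 55/7) = -88 - 3*(-258/7) = -88 + 774/7 = 158/7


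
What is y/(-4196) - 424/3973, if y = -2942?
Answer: 4954731/8335354 ≈ 0.59442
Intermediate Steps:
y/(-4196) - 424/3973 = -2942/(-4196) - 424/3973 = -2942*(-1/4196) - 424*1/3973 = 1471/2098 - 424/3973 = 4954731/8335354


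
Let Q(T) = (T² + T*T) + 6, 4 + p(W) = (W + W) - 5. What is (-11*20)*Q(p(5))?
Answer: -1760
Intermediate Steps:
p(W) = -9 + 2*W (p(W) = -4 + ((W + W) - 5) = -4 + (2*W - 5) = -4 + (-5 + 2*W) = -9 + 2*W)
Q(T) = 6 + 2*T² (Q(T) = (T² + T²) + 6 = 2*T² + 6 = 6 + 2*T²)
(-11*20)*Q(p(5)) = (-11*20)*(6 + 2*(-9 + 2*5)²) = -220*(6 + 2*(-9 + 10)²) = -220*(6 + 2*1²) = -220*(6 + 2*1) = -220*(6 + 2) = -220*8 = -1760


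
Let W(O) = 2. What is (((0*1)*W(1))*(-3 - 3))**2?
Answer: 0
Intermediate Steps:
(((0*1)*W(1))*(-3 - 3))**2 = (((0*1)*2)*(-3 - 3))**2 = ((0*2)*(-6))**2 = (0*(-6))**2 = 0**2 = 0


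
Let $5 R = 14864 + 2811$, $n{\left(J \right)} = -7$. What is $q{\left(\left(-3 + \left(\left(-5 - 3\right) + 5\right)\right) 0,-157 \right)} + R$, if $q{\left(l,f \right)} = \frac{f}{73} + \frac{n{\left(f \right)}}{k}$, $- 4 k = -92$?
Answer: $\frac{5931143}{1679} \approx 3532.5$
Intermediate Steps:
$k = 23$ ($k = \left(- \frac{1}{4}\right) \left(-92\right) = 23$)
$q{\left(l,f \right)} = - \frac{7}{23} + \frac{f}{73}$ ($q{\left(l,f \right)} = \frac{f}{73} - \frac{7}{23} = - \frac{7}{23} + \frac{f}{73}$)
$R = 3535$ ($R = \frac{14864 + 2811}{5} = \frac{1}{5} \cdot 17675 = 3535$)
$q{\left(\left(-3 + \left(\left(-5 - 3\right) + 5\right)\right) 0,-157 \right)} + R = \left(- \frac{7}{23} + \frac{1}{73} \left(-157\right)\right) + 3535 = \left(- \frac{7}{23} - \frac{157}{73}\right) + 3535 = - \frac{4122}{1679} + 3535 = \frac{5931143}{1679}$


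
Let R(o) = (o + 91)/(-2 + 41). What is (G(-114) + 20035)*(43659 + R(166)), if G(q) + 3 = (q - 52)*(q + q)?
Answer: 98567209040/39 ≈ 2.5274e+9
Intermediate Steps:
G(q) = -3 + 2*q*(-52 + q) (G(q) = -3 + (q - 52)*(q + q) = -3 + (-52 + q)*(2*q) = -3 + 2*q*(-52 + q))
R(o) = 7/3 + o/39 (R(o) = (91 + o)/39 = (91 + o)*(1/39) = 7/3 + o/39)
(G(-114) + 20035)*(43659 + R(166)) = ((-3 - 104*(-114) + 2*(-114)²) + 20035)*(43659 + (7/3 + (1/39)*166)) = ((-3 + 11856 + 2*12996) + 20035)*(43659 + (7/3 + 166/39)) = ((-3 + 11856 + 25992) + 20035)*(43659 + 257/39) = (37845 + 20035)*(1702958/39) = 57880*(1702958/39) = 98567209040/39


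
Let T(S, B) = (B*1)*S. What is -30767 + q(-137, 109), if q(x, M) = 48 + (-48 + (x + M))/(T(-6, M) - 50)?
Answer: -5406525/176 ≈ -30719.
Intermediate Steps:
T(S, B) = B*S
q(x, M) = 48 + (-48 + M + x)/(-50 - 6*M) (q(x, M) = 48 + (-48 + (x + M))/(M*(-6) - 50) = 48 + (-48 + (M + x))/(-6*M - 50) = 48 + (-48 + M + x)/(-50 - 6*M))
-30767 + q(-137, 109) = -30767 + (2448 - 1*(-137) + 287*109)/(2*(25 + 3*109)) = -30767 + (2448 + 137 + 31283)/(2*(25 + 327)) = -30767 + (½)*33868/352 = -30767 + (½)*(1/352)*33868 = -30767 + 8467/176 = -5406525/176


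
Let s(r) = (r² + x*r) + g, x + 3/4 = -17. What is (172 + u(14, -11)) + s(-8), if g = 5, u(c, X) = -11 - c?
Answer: 358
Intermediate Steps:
x = -71/4 (x = -¾ - 17 = -71/4 ≈ -17.750)
s(r) = 5 + r² - 71*r/4 (s(r) = (r² - 71*r/4) + 5 = 5 + r² - 71*r/4)
(172 + u(14, -11)) + s(-8) = (172 + (-11 - 1*14)) + (5 + (-8)² - 71/4*(-8)) = (172 + (-11 - 14)) + (5 + 64 + 142) = (172 - 25) + 211 = 147 + 211 = 358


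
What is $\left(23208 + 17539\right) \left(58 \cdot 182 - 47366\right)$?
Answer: $-1499897070$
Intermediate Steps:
$\left(23208 + 17539\right) \left(58 \cdot 182 - 47366\right) = 40747 \left(10556 - 47366\right) = 40747 \left(-36810\right) = -1499897070$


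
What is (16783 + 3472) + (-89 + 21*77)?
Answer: 21783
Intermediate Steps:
(16783 + 3472) + (-89 + 21*77) = 20255 + (-89 + 1617) = 20255 + 1528 = 21783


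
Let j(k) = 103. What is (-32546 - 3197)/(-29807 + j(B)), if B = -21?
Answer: 35743/29704 ≈ 1.2033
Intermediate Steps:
(-32546 - 3197)/(-29807 + j(B)) = (-32546 - 3197)/(-29807 + 103) = -35743/(-29704) = -35743*(-1/29704) = 35743/29704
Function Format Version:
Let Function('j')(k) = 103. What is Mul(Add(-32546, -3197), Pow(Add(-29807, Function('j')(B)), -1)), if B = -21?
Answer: Rational(35743, 29704) ≈ 1.2033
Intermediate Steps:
Mul(Add(-32546, -3197), Pow(Add(-29807, Function('j')(B)), -1)) = Mul(Add(-32546, -3197), Pow(Add(-29807, 103), -1)) = Mul(-35743, Pow(-29704, -1)) = Mul(-35743, Rational(-1, 29704)) = Rational(35743, 29704)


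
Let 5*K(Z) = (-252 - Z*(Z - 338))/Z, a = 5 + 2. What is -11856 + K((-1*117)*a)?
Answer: -151119/13 ≈ -11625.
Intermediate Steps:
a = 7
K(Z) = (-252 - Z*(-338 + Z))/(5*Z) (K(Z) = ((-252 - Z*(Z - 338))/Z)/5 = ((-252 - Z*(-338 + Z))/Z)/5 = (-252 - Z*(-338 + Z))/(5*Z))
-11856 + K((-1*117)*a) = -11856 + (-252 - -1*117*7*(-338 - 1*117*7))/(5*((-1*117*7))) = -11856 + (-252 - (-117*7)*(-338 - 117*7))/(5*((-117*7))) = -11856 + (⅕)*(-252 - 1*(-819)*(-338 - 819))/(-819) = -11856 + (⅕)*(-1/819)*(-252 - 1*(-819)*(-1157)) = -11856 + (⅕)*(-1/819)*(-252 - 947583) = -11856 + (⅕)*(-1/819)*(-947835) = -11856 + 3009/13 = -151119/13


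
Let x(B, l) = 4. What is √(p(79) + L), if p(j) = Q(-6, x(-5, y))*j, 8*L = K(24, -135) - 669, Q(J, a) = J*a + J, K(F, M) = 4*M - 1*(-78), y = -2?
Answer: I*√40182/4 ≈ 50.114*I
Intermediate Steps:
K(F, M) = 78 + 4*M (K(F, M) = 4*M + 78 = 78 + 4*M)
Q(J, a) = J + J*a
L = -1131/8 (L = ((78 + 4*(-135)) - 669)/8 = ((78 - 540) - 669)/8 = (-462 - 669)/8 = (⅛)*(-1131) = -1131/8 ≈ -141.38)
p(j) = -30*j (p(j) = (-6*(1 + 4))*j = (-6*5)*j = -30*j)
√(p(79) + L) = √(-30*79 - 1131/8) = √(-2370 - 1131/8) = √(-20091/8) = I*√40182/4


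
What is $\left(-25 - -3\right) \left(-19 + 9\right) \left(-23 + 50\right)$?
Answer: $5940$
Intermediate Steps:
$\left(-25 - -3\right) \left(-19 + 9\right) \left(-23 + 50\right) = \left(-25 + \left(-3 + 6\right)\right) \left(-10\right) 27 = \left(-25 + 3\right) \left(-10\right) 27 = \left(-22\right) \left(-10\right) 27 = 220 \cdot 27 = 5940$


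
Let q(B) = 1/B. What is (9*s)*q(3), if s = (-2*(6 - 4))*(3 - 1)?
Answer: -24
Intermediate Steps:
s = -8 (s = -2*2*2 = -4*2 = -8)
(9*s)*q(3) = (9*(-8))/3 = -72*⅓ = -24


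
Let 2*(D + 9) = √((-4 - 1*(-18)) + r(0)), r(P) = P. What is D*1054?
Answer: -9486 + 527*√14 ≈ -7514.1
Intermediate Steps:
D = -9 + √14/2 (D = -9 + √((-4 - 1*(-18)) + 0)/2 = -9 + √((-4 + 18) + 0)/2 = -9 + √(14 + 0)/2 = -9 + √14/2 ≈ -7.1292)
D*1054 = (-9 + √14/2)*1054 = -9486 + 527*√14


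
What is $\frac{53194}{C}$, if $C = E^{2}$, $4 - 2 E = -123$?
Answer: $\frac{212776}{16129} \approx 13.192$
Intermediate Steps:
$E = \frac{127}{2}$ ($E = 2 - - \frac{123}{2} = 2 + \frac{123}{2} = \frac{127}{2} \approx 63.5$)
$C = \frac{16129}{4}$ ($C = \left(\frac{127}{2}\right)^{2} = \frac{16129}{4} \approx 4032.3$)
$\frac{53194}{C} = \frac{53194}{\frac{16129}{4}} = 53194 \cdot \frac{4}{16129} = \frac{212776}{16129}$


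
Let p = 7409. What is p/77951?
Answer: 7409/77951 ≈ 0.095047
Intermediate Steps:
p/77951 = 7409/77951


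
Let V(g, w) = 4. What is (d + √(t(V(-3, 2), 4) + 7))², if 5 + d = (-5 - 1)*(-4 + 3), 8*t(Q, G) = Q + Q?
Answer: 9 + 4*√2 ≈ 14.657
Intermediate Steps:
t(Q, G) = Q/4 (t(Q, G) = (Q + Q)/8 = (2*Q)/8 = Q/4)
d = 1 (d = -5 + (-5 - 1)*(-4 + 3) = -5 - 6*(-1) = -5 + 6 = 1)
(d + √(t(V(-3, 2), 4) + 7))² = (1 + √((¼)*4 + 7))² = (1 + √(1 + 7))² = (1 + √8)² = (1 + 2*√2)²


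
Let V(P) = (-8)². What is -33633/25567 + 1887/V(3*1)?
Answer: 1245741/44224 ≈ 28.169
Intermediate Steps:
V(P) = 64
-33633/25567 + 1887/V(3*1) = -33633/25567 + 1887/64 = -33633*1/25567 + 1887*(1/64) = -909/691 + 1887/64 = 1245741/44224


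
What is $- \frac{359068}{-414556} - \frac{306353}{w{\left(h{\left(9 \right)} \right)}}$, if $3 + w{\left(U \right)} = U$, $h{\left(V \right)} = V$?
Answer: $- \frac{31749579965}{621834} \approx -51058.0$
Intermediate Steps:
$w{\left(U \right)} = -3 + U$
$- \frac{359068}{-414556} - \frac{306353}{w{\left(h{\left(9 \right)} \right)}} = - \frac{359068}{-414556} - \frac{306353}{-3 + 9} = \left(-359068\right) \left(- \frac{1}{414556}\right) - \frac{306353}{6} = \frac{89767}{103639} - \frac{306353}{6} = - \frac{31749579965}{621834}$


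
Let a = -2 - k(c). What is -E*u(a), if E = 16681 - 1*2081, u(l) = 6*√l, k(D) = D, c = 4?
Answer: -87600*I*√6 ≈ -2.1458e+5*I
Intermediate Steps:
a = -6 (a = -2 - 1*4 = -2 - 4 = -6)
E = 14600 (E = 16681 - 2081 = 14600)
-E*u(a) = -14600*6*√(-6) = -14600*6*(I*√6) = -14600*6*I*√6 = -87600*I*√6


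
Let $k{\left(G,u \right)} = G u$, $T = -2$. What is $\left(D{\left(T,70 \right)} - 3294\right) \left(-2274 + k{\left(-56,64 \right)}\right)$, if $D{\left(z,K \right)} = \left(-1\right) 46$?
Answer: $19565720$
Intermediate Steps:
$D{\left(z,K \right)} = -46$
$\left(D{\left(T,70 \right)} - 3294\right) \left(-2274 + k{\left(-56,64 \right)}\right) = \left(-46 - 3294\right) \left(-2274 - 3584\right) = - 3340 \left(-2274 - 3584\right) = \left(-3340\right) \left(-5858\right) = 19565720$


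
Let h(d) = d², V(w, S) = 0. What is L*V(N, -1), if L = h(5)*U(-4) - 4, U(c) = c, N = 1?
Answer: 0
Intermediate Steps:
L = -104 (L = 5²*(-4) - 4 = 25*(-4) - 4 = -100 - 4 = -104)
L*V(N, -1) = -104*0 = 0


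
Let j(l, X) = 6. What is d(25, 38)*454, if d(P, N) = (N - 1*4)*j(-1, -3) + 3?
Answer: 93978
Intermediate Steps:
d(P, N) = -21 + 6*N (d(P, N) = (N - 1*4)*6 + 3 = (N - 4)*6 + 3 = (-4 + N)*6 + 3 = (-24 + 6*N) + 3 = -21 + 6*N)
d(25, 38)*454 = (-21 + 6*38)*454 = (-21 + 228)*454 = 207*454 = 93978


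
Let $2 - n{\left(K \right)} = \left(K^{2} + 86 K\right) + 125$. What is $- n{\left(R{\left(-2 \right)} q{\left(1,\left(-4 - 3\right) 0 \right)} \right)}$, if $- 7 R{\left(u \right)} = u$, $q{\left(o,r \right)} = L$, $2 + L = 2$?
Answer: $123$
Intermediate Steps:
$L = 0$ ($L = -2 + 2 = 0$)
$q{\left(o,r \right)} = 0$
$R{\left(u \right)} = - \frac{u}{7}$
$n{\left(K \right)} = -123 - K^{2} - 86 K$ ($n{\left(K \right)} = 2 - \left(\left(K^{2} + 86 K\right) + 125\right) = 2 - \left(125 + K^{2} + 86 K\right) = -123 - K^{2} - 86 K$)
$- n{\left(R{\left(-2 \right)} q{\left(1,\left(-4 - 3\right) 0 \right)} \right)} = - (-123 - \left(\left(- \frac{1}{7}\right) \left(-2\right) 0\right)^{2} - 86 \left(- \frac{1}{7}\right) \left(-2\right) 0) = - (-123 - \left(\frac{2}{7} \cdot 0\right)^{2} - 86 \cdot \frac{2}{7} \cdot 0) = - (-123 - 0^{2} - 0) = - (-123 - 0 + 0) = - (-123 + 0 + 0) = \left(-1\right) \left(-123\right) = 123$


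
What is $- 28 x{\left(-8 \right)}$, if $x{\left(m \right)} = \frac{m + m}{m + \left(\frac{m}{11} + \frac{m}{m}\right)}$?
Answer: $- \frac{4928}{85} \approx -57.976$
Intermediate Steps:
$x{\left(m \right)} = \frac{2 m}{1 + \frac{12 m}{11}}$ ($x{\left(m \right)} = \frac{2 m}{m + \left(m \frac{1}{11} + 1\right)} = \frac{2 m}{m + \left(\frac{m}{11} + 1\right)} = \frac{2 m}{m + \left(1 + \frac{m}{11}\right)} = \frac{2 m}{1 + \frac{12 m}{11}}$)
$- 28 x{\left(-8 \right)} = - 28 \cdot 22 \left(-8\right) \frac{1}{11 + 12 \left(-8\right)} = - 28 \cdot 22 \left(-8\right) \frac{1}{11 - 96} = - 28 \cdot 22 \left(-8\right) \frac{1}{-85} = - 28 \cdot 22 \left(-8\right) \left(- \frac{1}{85}\right) = \left(-28\right) \frac{176}{85} = - \frac{4928}{85}$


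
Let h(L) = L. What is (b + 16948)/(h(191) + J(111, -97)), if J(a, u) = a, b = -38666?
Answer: -10859/151 ≈ -71.914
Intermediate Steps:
(b + 16948)/(h(191) + J(111, -97)) = (-38666 + 16948)/(191 + 111) = -21718/302 = -21718*1/302 = -10859/151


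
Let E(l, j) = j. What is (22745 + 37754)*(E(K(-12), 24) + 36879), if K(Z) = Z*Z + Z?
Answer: 2232594597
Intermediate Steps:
K(Z) = Z + Z² (K(Z) = Z² + Z = Z + Z²)
(22745 + 37754)*(E(K(-12), 24) + 36879) = (22745 + 37754)*(24 + 36879) = 60499*36903 = 2232594597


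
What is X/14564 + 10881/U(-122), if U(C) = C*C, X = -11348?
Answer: -2608187/54192644 ≈ -0.048128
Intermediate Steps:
U(C) = C²
X/14564 + 10881/U(-122) = -11348/14564 + 10881/((-122)²) = -11348*1/14564 + 10881/14884 = -2837/3641 + 10881*(1/14884) = -2837/3641 + 10881/14884 = -2608187/54192644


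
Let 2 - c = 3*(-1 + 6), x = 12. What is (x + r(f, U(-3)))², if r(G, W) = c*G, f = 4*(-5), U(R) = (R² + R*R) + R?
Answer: 73984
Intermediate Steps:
U(R) = R + 2*R² (U(R) = (R² + R²) + R = 2*R² + R = R + 2*R²)
c = -13 (c = 2 - 3*(-1 + 6) = 2 - 3*5 = 2 - 1*15 = 2 - 15 = -13)
f = -20
r(G, W) = -13*G
(x + r(f, U(-3)))² = (12 - 13*(-20))² = (12 + 260)² = 272² = 73984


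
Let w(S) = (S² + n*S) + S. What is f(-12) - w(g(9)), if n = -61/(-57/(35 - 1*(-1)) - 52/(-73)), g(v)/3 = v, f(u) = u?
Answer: -2028756/763 ≈ -2658.9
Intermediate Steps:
g(v) = 3*v
n = 53436/763 (n = -61/(-57/(35 + 1) - 52*(-1/73)) = -61/(-57/36 + 52/73) = -61/(-57*1/36 + 52/73) = -61/(-19/12 + 52/73) = -61/(-763/876) = -61*(-876/763) = 53436/763 ≈ 70.034)
w(S) = S² + 54199*S/763 (w(S) = (S² + 53436*S/763) + S = S² + 54199*S/763)
f(-12) - w(g(9)) = -12 - 3*9*(54199 + 763*(3*9))/763 = -12 - 27*(54199 + 763*27)/763 = -12 - 27*(54199 + 20601)/763 = -12 - 27*74800/763 = -12 - 1*2019600/763 = -12 - 2019600/763 = -2028756/763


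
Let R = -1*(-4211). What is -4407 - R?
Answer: -8618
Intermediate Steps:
R = 4211
-4407 - R = -4407 - 1*4211 = -4407 - 4211 = -8618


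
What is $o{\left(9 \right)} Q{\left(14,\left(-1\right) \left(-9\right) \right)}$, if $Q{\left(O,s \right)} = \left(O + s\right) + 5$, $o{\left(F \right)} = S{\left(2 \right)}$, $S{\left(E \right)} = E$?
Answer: $56$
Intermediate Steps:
$o{\left(F \right)} = 2$
$Q{\left(O,s \right)} = 5 + O + s$
$o{\left(9 \right)} Q{\left(14,\left(-1\right) \left(-9\right) \right)} = 2 \left(5 + 14 - -9\right) = 2 \left(5 + 14 + 9\right) = 2 \cdot 28 = 56$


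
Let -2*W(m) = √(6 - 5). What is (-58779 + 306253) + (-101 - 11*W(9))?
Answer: 494757/2 ≈ 2.4738e+5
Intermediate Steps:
W(m) = -½ (W(m) = -√(6 - 5)/2 = -√1/2 = -½*1 = -½)
(-58779 + 306253) + (-101 - 11*W(9)) = (-58779 + 306253) + (-101 - 11*(-½)) = 247474 + (-101 + 11/2) = 247474 - 191/2 = 494757/2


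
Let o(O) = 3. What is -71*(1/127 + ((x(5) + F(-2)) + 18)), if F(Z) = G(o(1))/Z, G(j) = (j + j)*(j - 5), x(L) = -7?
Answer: -153360/127 ≈ -1207.6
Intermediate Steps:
G(j) = 2*j*(-5 + j) (G(j) = (2*j)*(-5 + j) = 2*j*(-5 + j))
F(Z) = -12/Z (F(Z) = (2*3*(-5 + 3))/Z = (2*3*(-2))/Z = -12/Z)
-71*(1/127 + ((x(5) + F(-2)) + 18)) = -71*(1/127 + ((-7 - 12/(-2)) + 18)) = -71*(1/127 + ((-7 - 12*(-½)) + 18)) = -71*(1/127 + ((-7 + 6) + 18)) = -71*(1/127 + (-1 + 18)) = -71*(1/127 + 17) = -71*2160/127 = -153360/127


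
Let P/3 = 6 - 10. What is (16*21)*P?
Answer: -4032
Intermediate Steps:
P = -12 (P = 3*(6 - 10) = 3*(-4) = -12)
(16*21)*P = (16*21)*(-12) = 336*(-12) = -4032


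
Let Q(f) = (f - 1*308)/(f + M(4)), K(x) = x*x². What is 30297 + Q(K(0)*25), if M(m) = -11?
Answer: 30325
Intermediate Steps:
K(x) = x³
Q(f) = (-308 + f)/(-11 + f) (Q(f) = (f - 1*308)/(f - 11) = (f - 308)/(-11 + f) = (-308 + f)/(-11 + f))
30297 + Q(K(0)*25) = 30297 + (-308 + 0³*25)/(-11 + 0³*25) = 30297 + (-308 + 0*25)/(-11 + 0*25) = 30297 + (-308 + 0)/(-11 + 0) = 30297 - 308/(-11) = 30297 - 1/11*(-308) = 30297 + 28 = 30325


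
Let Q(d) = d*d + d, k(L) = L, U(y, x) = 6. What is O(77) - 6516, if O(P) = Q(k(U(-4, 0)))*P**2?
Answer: 242502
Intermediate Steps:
Q(d) = d + d**2 (Q(d) = d**2 + d = d + d**2)
O(P) = 42*P**2 (O(P) = (6*(1 + 6))*P**2 = (6*7)*P**2 = 42*P**2)
O(77) - 6516 = 42*77**2 - 6516 = 42*5929 - 6516 = 249018 - 6516 = 242502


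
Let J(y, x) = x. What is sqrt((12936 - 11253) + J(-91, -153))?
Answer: 3*sqrt(170) ≈ 39.115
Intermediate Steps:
sqrt((12936 - 11253) + J(-91, -153)) = sqrt((12936 - 11253) - 153) = sqrt(1683 - 153) = sqrt(1530) = 3*sqrt(170)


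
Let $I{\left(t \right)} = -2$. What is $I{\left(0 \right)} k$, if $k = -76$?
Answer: $152$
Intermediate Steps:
$I{\left(0 \right)} k = \left(-2\right) \left(-76\right) = 152$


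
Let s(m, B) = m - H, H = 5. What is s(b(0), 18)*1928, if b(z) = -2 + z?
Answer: -13496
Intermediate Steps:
s(m, B) = -5 + m (s(m, B) = m - 1*5 = m - 5 = -5 + m)
s(b(0), 18)*1928 = (-5 + (-2 + 0))*1928 = (-5 - 2)*1928 = -7*1928 = -13496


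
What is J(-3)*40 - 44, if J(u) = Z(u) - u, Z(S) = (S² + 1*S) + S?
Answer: 196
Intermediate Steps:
Z(S) = S² + 2*S (Z(S) = (S² + S) + S = (S + S²) + S = S² + 2*S)
J(u) = -u + u*(2 + u) (J(u) = u*(2 + u) - u = -u + u*(2 + u))
J(-3)*40 - 44 = -3*(1 - 3)*40 - 44 = -3*(-2)*40 - 44 = 6*40 - 44 = 240 - 44 = 196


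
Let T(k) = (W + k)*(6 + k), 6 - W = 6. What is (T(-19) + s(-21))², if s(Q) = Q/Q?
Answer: 61504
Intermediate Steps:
W = 0 (W = 6 - 1*6 = 6 - 6 = 0)
T(k) = k*(6 + k) (T(k) = (0 + k)*(6 + k) = k*(6 + k))
s(Q) = 1
(T(-19) + s(-21))² = (-19*(6 - 19) + 1)² = (-19*(-13) + 1)² = (247 + 1)² = 248² = 61504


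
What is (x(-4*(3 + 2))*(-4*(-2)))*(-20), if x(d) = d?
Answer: 3200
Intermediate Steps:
(x(-4*(3 + 2))*(-4*(-2)))*(-20) = ((-4*(3 + 2))*(-4*(-2)))*(-20) = (-4*5*8)*(-20) = -20*8*(-20) = -160*(-20) = 3200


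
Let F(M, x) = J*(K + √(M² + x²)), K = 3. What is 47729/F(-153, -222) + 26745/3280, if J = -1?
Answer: 40226449/3973392 - 47729*√8077/24228 ≈ -166.92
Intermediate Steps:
F(M, x) = -3 - √(M² + x²) (F(M, x) = -(3 + √(M² + x²)) = -3 - √(M² + x²))
47729/F(-153, -222) + 26745/3280 = 47729/(-3 - √((-153)² + (-222)²)) + 26745/3280 = 47729/(-3 - √(23409 + 49284)) + 26745*(1/3280) = 47729/(-3 - √72693) + 5349/656 = 47729/(-3 - 3*√8077) + 5349/656 = 5349/656 + 47729/(-3 - 3*√8077)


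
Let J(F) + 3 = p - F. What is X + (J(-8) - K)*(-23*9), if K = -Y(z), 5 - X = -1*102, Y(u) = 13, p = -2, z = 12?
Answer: -3205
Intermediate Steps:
X = 107 (X = 5 - (-1)*102 = 5 - 1*(-102) = 5 + 102 = 107)
K = -13 (K = -1*13 = -13)
J(F) = -5 - F (J(F) = -3 + (-2 - F) = -5 - F)
X + (J(-8) - K)*(-23*9) = 107 + ((-5 - 1*(-8)) - 1*(-13))*(-23*9) = 107 + ((-5 + 8) + 13)*(-207) = 107 + (3 + 13)*(-207) = 107 + 16*(-207) = 107 - 3312 = -3205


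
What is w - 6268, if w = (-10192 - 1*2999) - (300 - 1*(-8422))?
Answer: -28181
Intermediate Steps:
w = -21913 (w = (-10192 - 2999) - (300 + 8422) = -13191 - 1*8722 = -13191 - 8722 = -21913)
w - 6268 = -21913 - 6268 = -28181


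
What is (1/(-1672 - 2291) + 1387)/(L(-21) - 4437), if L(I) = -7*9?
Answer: -274834/891675 ≈ -0.30822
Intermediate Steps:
L(I) = -63
(1/(-1672 - 2291) + 1387)/(L(-21) - 4437) = (1/(-1672 - 2291) + 1387)/(-63 - 4437) = (1/(-3963) + 1387)/(-4500) = (-1/3963 + 1387)*(-1/4500) = (5496680/3963)*(-1/4500) = -274834/891675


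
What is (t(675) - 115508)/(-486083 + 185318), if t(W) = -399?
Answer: 115907/300765 ≈ 0.38537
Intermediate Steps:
(t(675) - 115508)/(-486083 + 185318) = (-399 - 115508)/(-486083 + 185318) = -115907/(-300765) = -115907*(-1/300765) = 115907/300765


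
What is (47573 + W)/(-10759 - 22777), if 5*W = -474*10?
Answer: -46625/33536 ≈ -1.3903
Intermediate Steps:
W = -948 (W = (-474*10)/5 = (1/5)*(-4740) = -948)
(47573 + W)/(-10759 - 22777) = (47573 - 948)/(-10759 - 22777) = 46625/(-33536) = 46625*(-1/33536) = -46625/33536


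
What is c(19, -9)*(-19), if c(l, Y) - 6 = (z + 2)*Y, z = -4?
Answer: -456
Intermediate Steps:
c(l, Y) = 6 - 2*Y (c(l, Y) = 6 + (-4 + 2)*Y = 6 - 2*Y)
c(19, -9)*(-19) = (6 - 2*(-9))*(-19) = (6 + 18)*(-19) = 24*(-19) = -456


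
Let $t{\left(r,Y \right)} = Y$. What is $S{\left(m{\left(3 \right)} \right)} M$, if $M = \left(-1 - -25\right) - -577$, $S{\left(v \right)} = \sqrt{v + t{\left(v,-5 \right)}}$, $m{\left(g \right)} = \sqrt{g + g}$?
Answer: $601 \sqrt{-5 + \sqrt{6}} \approx 959.82 i$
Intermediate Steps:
$m{\left(g \right)} = \sqrt{2} \sqrt{g}$ ($m{\left(g \right)} = \sqrt{2 g} = \sqrt{2} \sqrt{g}$)
$S{\left(v \right)} = \sqrt{-5 + v}$ ($S{\left(v \right)} = \sqrt{v - 5} = \sqrt{-5 + v}$)
$M = 601$ ($M = \left(-1 + 25\right) + 577 = 24 + 577 = 601$)
$S{\left(m{\left(3 \right)} \right)} M = \sqrt{-5 + \sqrt{2} \sqrt{3}} \cdot 601 = \sqrt{-5 + \sqrt{6}} \cdot 601 = 601 \sqrt{-5 + \sqrt{6}}$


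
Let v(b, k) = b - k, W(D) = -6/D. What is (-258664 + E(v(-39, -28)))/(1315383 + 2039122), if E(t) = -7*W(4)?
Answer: -73901/958430 ≈ -0.077106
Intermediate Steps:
E(t) = 21/2 (E(t) = -(-42)/4 = -7*(-3/2) = 21/2)
(-258664 + E(v(-39, -28)))/(1315383 + 2039122) = (-258664 + 21/2)/(1315383 + 2039122) = -517307/2/3354505 = -517307/2*1/3354505 = -73901/958430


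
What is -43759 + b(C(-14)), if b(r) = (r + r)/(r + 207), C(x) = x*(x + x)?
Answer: -26210857/599 ≈ -43758.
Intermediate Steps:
C(x) = 2*x**2 (C(x) = x*(2*x) = 2*x**2)
b(r) = 2*r/(207 + r) (b(r) = (2*r)/(207 + r) = 2*r/(207 + r))
-43759 + b(C(-14)) = -43759 + 2*(2*(-14)**2)/(207 + 2*(-14)**2) = -43759 + 2*(2*196)/(207 + 2*196) = -43759 + 2*392/(207 + 392) = -43759 + 2*392/599 = -43759 + 2*392*(1/599) = -43759 + 784/599 = -26210857/599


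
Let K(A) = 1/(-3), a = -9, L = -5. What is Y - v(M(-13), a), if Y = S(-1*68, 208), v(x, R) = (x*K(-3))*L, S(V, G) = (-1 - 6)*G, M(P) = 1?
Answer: -4373/3 ≈ -1457.7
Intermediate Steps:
K(A) = -⅓
S(V, G) = -7*G
v(x, R) = 5*x/3 (v(x, R) = (x*(-⅓))*(-5) = -x/3*(-5) = 5*x/3)
Y = -1456 (Y = -7*208 = -1456)
Y - v(M(-13), a) = -1456 - 5/3 = -4373/3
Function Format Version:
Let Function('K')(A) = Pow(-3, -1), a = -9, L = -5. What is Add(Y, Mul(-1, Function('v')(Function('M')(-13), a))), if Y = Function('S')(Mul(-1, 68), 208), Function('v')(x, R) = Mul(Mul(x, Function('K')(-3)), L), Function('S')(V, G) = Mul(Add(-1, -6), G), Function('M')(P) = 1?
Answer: Rational(-4373, 3) ≈ -1457.7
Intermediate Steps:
Function('K')(A) = Rational(-1, 3)
Function('S')(V, G) = Mul(-7, G)
Function('v')(x, R) = Mul(Rational(5, 3), x) (Function('v')(x, R) = Mul(Mul(x, Rational(-1, 3)), -5) = Mul(Mul(Rational(-1, 3), x), -5) = Mul(Rational(5, 3), x))
Y = -1456 (Y = Mul(-7, 208) = -1456)
Add(Y, Mul(-1, Function('v')(Function('M')(-13), a))) = Add(-1456, Mul(-1, Mul(Rational(5, 3), 1))) = Add(-1456, Mul(-1, Rational(5, 3))) = Add(-1456, Rational(-5, 3)) = Rational(-4373, 3)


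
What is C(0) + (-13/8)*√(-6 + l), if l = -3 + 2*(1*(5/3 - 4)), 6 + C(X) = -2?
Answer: -8 - 13*I*√123/24 ≈ -8.0 - 6.0074*I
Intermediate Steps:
C(X) = -8 (C(X) = -6 - 2 = -8)
l = -23/3 (l = -3 + 2*(1*(5*(⅓) - 4)) = -3 + 2*(1*(5/3 - 4)) = -3 + 2*(1*(-7/3)) = -3 + 2*(-7/3) = -3 - 14/3 = -23/3 ≈ -7.6667)
C(0) + (-13/8)*√(-6 + l) = -8 + (-13/8)*√(-6 - 23/3) = -8 + (-13*⅛)*√(-41/3) = -8 - 13*I*√123/24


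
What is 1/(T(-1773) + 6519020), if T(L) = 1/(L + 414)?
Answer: 1359/8859348179 ≈ 1.5340e-7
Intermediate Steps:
T(L) = 1/(414 + L)
1/(T(-1773) + 6519020) = 1/(1/(414 - 1773) + 6519020) = 1/(1/(-1359) + 6519020) = 1/(-1/1359 + 6519020) = 1/(8859348179/1359) = 1359/8859348179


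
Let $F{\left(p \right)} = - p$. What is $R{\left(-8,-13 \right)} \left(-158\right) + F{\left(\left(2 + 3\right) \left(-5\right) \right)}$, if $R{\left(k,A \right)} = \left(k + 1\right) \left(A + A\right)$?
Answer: $-28731$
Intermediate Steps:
$R{\left(k,A \right)} = 2 A \left(1 + k\right)$ ($R{\left(k,A \right)} = \left(1 + k\right) 2 A = 2 A \left(1 + k\right)$)
$R{\left(-8,-13 \right)} \left(-158\right) + F{\left(\left(2 + 3\right) \left(-5\right) \right)} = 2 \left(-13\right) \left(1 - 8\right) \left(-158\right) - \left(2 + 3\right) \left(-5\right) = 2 \left(-13\right) \left(-7\right) \left(-158\right) - 5 \left(-5\right) = 182 \left(-158\right) - -25 = -28756 + 25 = -28731$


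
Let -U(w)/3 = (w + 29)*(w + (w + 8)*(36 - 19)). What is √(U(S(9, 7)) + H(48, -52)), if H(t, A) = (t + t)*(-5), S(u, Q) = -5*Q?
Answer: 2*I*√2343 ≈ 96.809*I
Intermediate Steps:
H(t, A) = -10*t (H(t, A) = (2*t)*(-5) = -10*t)
U(w) = -3*(29 + w)*(136 + 18*w) (U(w) = -3*(w + 29)*(w + (w + 8)*(36 - 19)) = -3*(29 + w)*(w + (8 + w)*17) = -3*(29 + w)*(w + (136 + 17*w)) = -3*(29 + w)*(136 + 18*w))
√(U(S(9, 7)) + H(48, -52)) = √((-11832 - (-9870)*7 - 54*(-5*7)²) - 10*48) = √((-11832 - 1974*(-35) - 54*(-35)²) - 480) = √((-11832 + 69090 - 54*1225) - 480) = √((-11832 + 69090 - 66150) - 480) = √(-8892 - 480) = √(-9372) = 2*I*√2343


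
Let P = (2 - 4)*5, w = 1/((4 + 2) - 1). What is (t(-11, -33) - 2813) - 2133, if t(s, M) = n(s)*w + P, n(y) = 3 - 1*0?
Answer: -24777/5 ≈ -4955.4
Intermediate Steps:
n(y) = 3 (n(y) = 3 + 0 = 3)
w = ⅕ (w = 1/(6 - 1) = 1/5 = ⅕ ≈ 0.20000)
P = -10 (P = -2*5 = -10)
t(s, M) = -47/5 (t(s, M) = 3*(⅕) - 10 = ⅗ - 10 = -47/5)
(t(-11, -33) - 2813) - 2133 = (-47/5 - 2813) - 2133 = -14112/5 - 2133 = -24777/5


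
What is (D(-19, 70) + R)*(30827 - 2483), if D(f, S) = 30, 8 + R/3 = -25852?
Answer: -2198077200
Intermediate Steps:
R = -77580 (R = -24 + 3*(-25852) = -24 - 77556 = -77580)
(D(-19, 70) + R)*(30827 - 2483) = (30 - 77580)*(30827 - 2483) = -77550*28344 = -2198077200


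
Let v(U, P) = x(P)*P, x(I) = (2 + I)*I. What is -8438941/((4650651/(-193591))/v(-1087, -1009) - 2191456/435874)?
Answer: 365019348094264968087868549/217470184966841342629 ≈ 1.6785e+6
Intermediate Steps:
x(I) = I*(2 + I)
v(U, P) = P²*(2 + P) (v(U, P) = (P*(2 + P))*P = P²*(2 + P))
-8438941/((4650651/(-193591))/v(-1087, -1009) - 2191456/435874) = -8438941/((4650651/(-193591))/(((-1009)²*(2 - 1009))) - 2191456/435874) = -8438941/((4650651*(-1/193591))/((1018081*(-1007))) - 2191456*1/435874) = -8438941/(-4650651/193591/(-1025207567) - 1095728/217937) = -8438941/(-4650651/193591*(-1/1025207567) - 1095728/217937) = -8438941/(4650651/198470958103097 - 1095728/217937) = -8438941/(-217470184966841342629/43254165196114650889) = -8438941*(-43254165196114650889/217470184966841342629) = 365019348094264968087868549/217470184966841342629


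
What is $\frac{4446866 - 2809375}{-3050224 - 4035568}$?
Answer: $- \frac{1637491}{7085792} \approx -0.2311$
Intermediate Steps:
$\frac{4446866 - 2809375}{-3050224 - 4035568} = \frac{1637491}{-7085792} = 1637491 \left(- \frac{1}{7085792}\right) = - \frac{1637491}{7085792}$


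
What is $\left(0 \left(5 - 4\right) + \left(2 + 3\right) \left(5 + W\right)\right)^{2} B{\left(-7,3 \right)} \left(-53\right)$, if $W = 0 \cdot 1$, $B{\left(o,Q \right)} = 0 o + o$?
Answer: $231875$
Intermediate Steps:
$B{\left(o,Q \right)} = o$ ($B{\left(o,Q \right)} = 0 + o = o$)
$W = 0$
$\left(0 \left(5 - 4\right) + \left(2 + 3\right) \left(5 + W\right)\right)^{2} B{\left(-7,3 \right)} \left(-53\right) = \left(0 \left(5 - 4\right) + \left(2 + 3\right) \left(5 + 0\right)\right)^{2} \left(-7\right) \left(-53\right) = \left(0 \cdot 1 + 5 \cdot 5\right)^{2} \left(-7\right) \left(-53\right) = \left(0 + 25\right)^{2} \left(-7\right) \left(-53\right) = 25^{2} \left(-7\right) \left(-53\right) = 625 \left(-7\right) \left(-53\right) = \left(-4375\right) \left(-53\right) = 231875$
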